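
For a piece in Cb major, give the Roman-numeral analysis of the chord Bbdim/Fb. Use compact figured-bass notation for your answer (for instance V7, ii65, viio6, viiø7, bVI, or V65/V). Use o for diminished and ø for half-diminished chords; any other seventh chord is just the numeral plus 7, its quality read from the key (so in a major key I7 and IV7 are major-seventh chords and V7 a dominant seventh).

viio64

Stacked in thirds the chord is Bb-Db-Fb: a diminished triad on Bb.
In Cb major, Bb is the leading tone; the diatonic diminished triad there is viio.
With Fb in the bass the chord is in second inversion, so the figured bass is 64.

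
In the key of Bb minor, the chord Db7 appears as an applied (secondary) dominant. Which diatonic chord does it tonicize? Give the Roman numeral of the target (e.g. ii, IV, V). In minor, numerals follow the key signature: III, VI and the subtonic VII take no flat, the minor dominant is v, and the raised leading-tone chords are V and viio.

The chord is a dominant seventh chord on Db.
A dominant resolves down a perfect fifth: Db → Gb. In Bb minor, Gb is scale degree 6, i.e. VI.

VI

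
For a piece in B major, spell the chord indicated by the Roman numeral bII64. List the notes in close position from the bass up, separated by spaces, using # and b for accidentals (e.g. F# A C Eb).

Scale degree 2 in B major is C#; lowering it a half step gives C. bII64 is the Neapolitan chord — a major triad on the lowered second degree.
So the chord is C-E-G.
With the 64 figure the chord is in second inversion; from the bass G upward in close position it reads G-C-E.

G C E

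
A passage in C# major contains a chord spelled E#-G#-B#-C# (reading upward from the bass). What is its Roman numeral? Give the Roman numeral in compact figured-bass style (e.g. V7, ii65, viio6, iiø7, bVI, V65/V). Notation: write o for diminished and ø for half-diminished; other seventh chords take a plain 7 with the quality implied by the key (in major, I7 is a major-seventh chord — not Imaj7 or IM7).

The pitches C#-E#-G#-B# form a major seventh chord rooted on C#.
C# is scale degree 1 in C# major, and a major seventh chord on that degree is written I7.
With E# in the bass the chord is in first inversion, so the figured bass is 65.

I65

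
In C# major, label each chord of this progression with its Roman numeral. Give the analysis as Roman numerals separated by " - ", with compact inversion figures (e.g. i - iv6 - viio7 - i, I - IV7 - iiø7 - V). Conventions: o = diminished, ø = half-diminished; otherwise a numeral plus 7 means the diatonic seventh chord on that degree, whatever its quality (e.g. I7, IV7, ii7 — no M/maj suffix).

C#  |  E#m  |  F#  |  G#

I - iii - IV - V

C#: major triad on C# = scale degree 1 → I.
E#m: minor triad on E# = scale degree 3 → iii.
F#: major triad on F# = scale degree 4 → IV.
G# has root G#, degree 5 in C# major, so V.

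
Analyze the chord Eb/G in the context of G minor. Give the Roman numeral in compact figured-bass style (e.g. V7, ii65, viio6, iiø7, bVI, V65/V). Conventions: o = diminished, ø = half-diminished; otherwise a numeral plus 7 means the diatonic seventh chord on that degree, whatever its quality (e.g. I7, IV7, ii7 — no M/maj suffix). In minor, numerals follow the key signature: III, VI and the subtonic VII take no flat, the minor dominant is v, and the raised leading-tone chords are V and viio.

Stacked in thirds the chord is Eb-G-Bb: a major triad on Eb.
In G minor, Eb is the submediant; the diatonic major triad there is VI.
With G in the bass the chord is in first inversion, so the figured bass is 6.

VI6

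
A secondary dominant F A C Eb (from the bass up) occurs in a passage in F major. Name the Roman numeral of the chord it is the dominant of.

The chord is a dominant seventh chord on F.
A dominant resolves down a perfect fifth: F → Bb. In F major, Bb is scale degree 4, i.e. IV.

IV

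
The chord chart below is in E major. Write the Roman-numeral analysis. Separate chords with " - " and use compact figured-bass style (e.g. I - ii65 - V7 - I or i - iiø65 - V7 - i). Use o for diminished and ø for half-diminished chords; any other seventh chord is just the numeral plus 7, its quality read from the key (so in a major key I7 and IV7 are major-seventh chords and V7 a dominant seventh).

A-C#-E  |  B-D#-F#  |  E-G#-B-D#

IV - V - I7

A-C#-E: root A is the subdominant; major triad there is IV.
B-D#-F#: root B is the dominant; major triad there is V.
E-G#-B-D#: root E is the tonic; major seventh chord there is I7.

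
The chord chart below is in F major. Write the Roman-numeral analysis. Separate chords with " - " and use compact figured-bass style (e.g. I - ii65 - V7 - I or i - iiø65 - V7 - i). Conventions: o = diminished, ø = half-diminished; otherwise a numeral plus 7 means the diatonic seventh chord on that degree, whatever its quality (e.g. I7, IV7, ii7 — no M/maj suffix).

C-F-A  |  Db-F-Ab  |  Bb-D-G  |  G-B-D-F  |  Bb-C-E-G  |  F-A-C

C-F-A: root F is the tonic; major triad there is I64.
Db-F-Ab is non-diatonic — bVI, a mixture chord from F minor.
Bb-D-G has root G, degree 2 in F major, so ii6.
G-B-D-F: chromatic; G is V of V, so V7/V.
Bb-C-E-G has root C, degree 5 in F major, so V42.
F-A-C has root F, degree 1 in F major, so I.

I64 - bVI - ii6 - V7/V - V42 - I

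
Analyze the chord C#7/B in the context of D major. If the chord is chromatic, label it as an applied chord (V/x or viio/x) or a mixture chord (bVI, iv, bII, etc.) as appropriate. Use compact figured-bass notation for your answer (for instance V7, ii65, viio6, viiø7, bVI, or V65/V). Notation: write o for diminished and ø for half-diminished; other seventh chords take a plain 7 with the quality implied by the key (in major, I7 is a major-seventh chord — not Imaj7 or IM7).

The pitches C#-E#-G#-B form a dominant seventh chord rooted on C#.
C# is not a diatonic chord root with this quality in D major, but it lies a perfect fifth above F# (iii), so the chord functions as an applied dominant of iii.
With B in the bass the chord is in third inversion, so the figured bass is 42.

V42/iii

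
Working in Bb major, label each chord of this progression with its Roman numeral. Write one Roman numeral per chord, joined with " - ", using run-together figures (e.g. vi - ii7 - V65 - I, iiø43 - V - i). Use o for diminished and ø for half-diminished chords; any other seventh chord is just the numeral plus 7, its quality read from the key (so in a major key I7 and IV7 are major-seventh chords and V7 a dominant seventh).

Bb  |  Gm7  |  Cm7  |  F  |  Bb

Bb: major triad on Bb = scale degree 1 → I.
Gm7: root G is the submediant; minor seventh chord there is vi7.
Cm7: minor seventh chord on C = scale degree 2 → ii7.
F has root F, degree 5 in Bb major, so V.
Bb has root Bb, degree 1 in Bb major, so I.

I - vi7 - ii7 - V - I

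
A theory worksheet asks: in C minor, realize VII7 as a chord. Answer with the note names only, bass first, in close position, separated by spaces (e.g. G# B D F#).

Bb D F Ab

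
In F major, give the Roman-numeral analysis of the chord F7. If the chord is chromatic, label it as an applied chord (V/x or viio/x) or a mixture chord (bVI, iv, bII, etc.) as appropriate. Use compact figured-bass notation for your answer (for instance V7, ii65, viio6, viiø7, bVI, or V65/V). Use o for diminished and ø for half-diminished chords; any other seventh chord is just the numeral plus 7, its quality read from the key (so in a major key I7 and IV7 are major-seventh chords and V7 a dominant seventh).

V7/IV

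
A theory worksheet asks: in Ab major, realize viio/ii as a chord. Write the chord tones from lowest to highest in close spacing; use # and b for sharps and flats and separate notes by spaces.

viio/ii is a secondary leading-tone chord. The target ii is Bb in Ab major; the applied chord is rooted a semitone below, on A.
Building a diminished triad on A gives A-C-Eb.

A C Eb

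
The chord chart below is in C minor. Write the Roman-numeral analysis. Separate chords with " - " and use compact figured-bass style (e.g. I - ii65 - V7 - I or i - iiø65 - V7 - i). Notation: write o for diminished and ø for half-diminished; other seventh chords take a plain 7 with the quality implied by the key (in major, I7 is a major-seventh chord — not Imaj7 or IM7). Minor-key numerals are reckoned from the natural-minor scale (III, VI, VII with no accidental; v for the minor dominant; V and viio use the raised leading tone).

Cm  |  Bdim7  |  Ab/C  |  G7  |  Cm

i - viio7 - VI6 - V7 - i

Cm: minor triad on C = scale degree 1 → i.
Bdim7: fully diminished seventh chord on B = scale degree 7 → viio7.
Ab/C: root Ab is the submediant; major triad there is VI6.
G7 has root G, degree 5 in C minor, so V7.
Cm: root C is the tonic; minor triad there is i.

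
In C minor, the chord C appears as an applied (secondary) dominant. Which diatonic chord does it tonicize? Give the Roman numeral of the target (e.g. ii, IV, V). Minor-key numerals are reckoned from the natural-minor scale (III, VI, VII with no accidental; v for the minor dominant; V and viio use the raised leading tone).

iv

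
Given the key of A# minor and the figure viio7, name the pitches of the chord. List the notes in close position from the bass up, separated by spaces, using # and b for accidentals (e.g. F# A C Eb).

G## B# D# F#

In A# minor, the leading-tone chord is built on the raised seventh degree, G##.
Stacking thirds from G## gives G##-B#-D#-F#.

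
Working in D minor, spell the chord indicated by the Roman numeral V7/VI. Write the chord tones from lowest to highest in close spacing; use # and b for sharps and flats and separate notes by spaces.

F A C Eb

V7/VI is a secondary dominant — the dominant seventh of VI. VI in D minor is Bb, so the applied chord's root is F, a perfect fifth above.
Building a dominant seventh chord on F gives F-A-C-Eb.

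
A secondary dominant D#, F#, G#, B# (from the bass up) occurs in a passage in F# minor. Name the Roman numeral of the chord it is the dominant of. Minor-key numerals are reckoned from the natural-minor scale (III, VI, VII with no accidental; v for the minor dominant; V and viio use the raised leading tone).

The chord is a dominant seventh chord on G#.
A dominant resolves down a perfect fifth: G# → C#. In F# minor, C# is scale degree 5, i.e. V.

V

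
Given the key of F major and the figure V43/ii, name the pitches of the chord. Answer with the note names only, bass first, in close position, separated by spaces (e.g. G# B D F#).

A C D F#

V43/ii is a secondary dominant — the dominant seventh of ii. ii in F major is G, so the applied chord's root is D, a perfect fifth above.
Building a dominant seventh chord on D gives D-F#-A-C.
With the 43 figure the chord is in second inversion; from the bass A upward in close position it reads A-C-D-F#.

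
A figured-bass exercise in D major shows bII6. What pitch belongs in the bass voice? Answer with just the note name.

bII in D major has root Eb; the chord is Eb-G-Bb.
The figure 6 means first inversion — the third is in the bass.

G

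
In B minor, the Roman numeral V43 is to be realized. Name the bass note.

C#

V in B minor has root F#; the chord is F#-A#-C#-E.
The figure 43 means second inversion — the fifth is in the bass.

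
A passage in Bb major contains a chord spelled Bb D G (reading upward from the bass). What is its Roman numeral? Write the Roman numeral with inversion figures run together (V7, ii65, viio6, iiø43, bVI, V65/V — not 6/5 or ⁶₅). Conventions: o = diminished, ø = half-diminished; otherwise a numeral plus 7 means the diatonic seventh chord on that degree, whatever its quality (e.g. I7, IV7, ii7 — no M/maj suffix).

vi6

The pitches G-Bb-D form a minor triad rooted on G.
In Bb major, G is the submediant; the diatonic minor triad there is vi.
With Bb in the bass the chord is in first inversion, so the figured bass is 6.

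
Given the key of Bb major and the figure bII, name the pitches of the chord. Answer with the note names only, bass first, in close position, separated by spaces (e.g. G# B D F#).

Scale degree 2 in Bb major is C; lowering it a half step gives Cb. bII is the Neapolitan chord — a major triad on the lowered second degree.
So the chord is Cb-Eb-Gb.

Cb Eb Gb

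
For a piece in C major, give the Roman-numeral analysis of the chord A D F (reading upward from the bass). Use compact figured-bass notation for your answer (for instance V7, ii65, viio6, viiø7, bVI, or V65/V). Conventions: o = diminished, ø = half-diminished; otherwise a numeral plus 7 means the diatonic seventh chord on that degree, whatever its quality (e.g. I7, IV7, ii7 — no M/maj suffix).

ii64

Stacked in thirds the chord is D-F-A: a minor triad on D.
In C major, D is the supertonic; the diatonic minor triad there is ii.
With A in the bass the chord is in second inversion, so the figured bass is 64.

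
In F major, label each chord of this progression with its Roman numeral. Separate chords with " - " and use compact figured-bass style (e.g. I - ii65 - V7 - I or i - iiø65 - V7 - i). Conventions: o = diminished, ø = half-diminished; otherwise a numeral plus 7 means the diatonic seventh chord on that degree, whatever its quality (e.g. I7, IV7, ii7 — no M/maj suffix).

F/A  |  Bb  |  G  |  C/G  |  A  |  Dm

I6 - IV - V/V - V64 - V/vi - vi

F/A has root F, degree 1 in F major, so I6.
Bb has root Bb, degree 4 in F major, so IV.
G is the secondary dominant of V (major triad on G): V/V.
C/G has root C, degree 5 in F major, so V64.
A is the secondary dominant of vi (major triad on A): V/vi.
Dm has root D, degree 6 in F major, so vi.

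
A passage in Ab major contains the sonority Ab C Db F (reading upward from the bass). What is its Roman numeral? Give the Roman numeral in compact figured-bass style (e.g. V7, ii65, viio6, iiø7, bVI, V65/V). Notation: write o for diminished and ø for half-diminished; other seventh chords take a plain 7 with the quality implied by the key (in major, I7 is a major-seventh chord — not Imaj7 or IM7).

Stacked in thirds the chord is Db-F-Ab-C: a major seventh chord on Db.
Db is scale degree 4 in Ab major, and a major seventh chord on that degree is written IV7.
With Ab in the bass the chord is in second inversion, so the figured bass is 43.

IV43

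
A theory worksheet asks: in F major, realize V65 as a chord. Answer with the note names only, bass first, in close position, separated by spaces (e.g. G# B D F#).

E G Bb C

In F major, the dominant is C, and the diatonic chord built there is a dominant seventh chord.
That chord is spelled C-E-G-Bb.
The figured bass 65 indicates first inversion, placing the third (E) in the bass: E-G-Bb-C.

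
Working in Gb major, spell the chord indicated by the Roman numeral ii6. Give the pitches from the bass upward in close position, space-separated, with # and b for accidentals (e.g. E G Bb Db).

Cb Eb Ab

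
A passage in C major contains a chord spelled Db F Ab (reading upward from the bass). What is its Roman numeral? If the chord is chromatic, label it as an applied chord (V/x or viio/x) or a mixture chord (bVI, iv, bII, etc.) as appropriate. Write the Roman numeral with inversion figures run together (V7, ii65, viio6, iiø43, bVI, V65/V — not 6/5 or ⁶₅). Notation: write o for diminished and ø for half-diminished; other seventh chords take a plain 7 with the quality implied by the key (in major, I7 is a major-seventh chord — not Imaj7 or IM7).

bII

The pitches Db-F-Ab form a major triad rooted on Db.
Db is the lowered second degree of C major (diatonic 2 would be D). This is the Neapolitan chord — a major triad on the lowered second degree.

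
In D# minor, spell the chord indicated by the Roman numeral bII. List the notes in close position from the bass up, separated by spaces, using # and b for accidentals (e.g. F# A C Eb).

E G# B

Scale degree 2 in D# minor is E#; lowering it a half step gives E. bII is the Neapolitan chord — a major triad on the lowered second degree.
So the chord is E-G#-B.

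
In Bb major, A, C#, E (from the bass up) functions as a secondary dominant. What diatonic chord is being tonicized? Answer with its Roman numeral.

iii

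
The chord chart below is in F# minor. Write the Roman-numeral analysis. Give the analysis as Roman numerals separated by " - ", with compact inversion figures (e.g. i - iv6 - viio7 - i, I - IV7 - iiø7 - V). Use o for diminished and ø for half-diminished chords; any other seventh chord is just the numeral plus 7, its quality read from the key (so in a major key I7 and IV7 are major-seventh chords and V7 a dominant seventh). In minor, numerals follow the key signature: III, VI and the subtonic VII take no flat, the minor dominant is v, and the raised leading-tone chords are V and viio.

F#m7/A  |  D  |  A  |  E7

i65 - VI - III - VII7

F#m7/A: root F# is the tonic; minor seventh chord there is i65.
D: root D is the submediant; major triad there is VI.
A: root A is the mediant; major triad there is III.
E7: dominant seventh chord on E = scale degree 7 → VII7.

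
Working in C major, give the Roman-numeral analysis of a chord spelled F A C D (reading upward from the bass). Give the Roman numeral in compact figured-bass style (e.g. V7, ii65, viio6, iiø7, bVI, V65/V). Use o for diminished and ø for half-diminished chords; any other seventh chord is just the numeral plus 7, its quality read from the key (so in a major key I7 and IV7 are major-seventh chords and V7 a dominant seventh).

The pitches D-F-A-C form a minor seventh chord rooted on D.
In C major, D is the supertonic; the diatonic minor seventh chord there is ii7.
With F in the bass the chord is in first inversion, so the figured bass is 65.

ii65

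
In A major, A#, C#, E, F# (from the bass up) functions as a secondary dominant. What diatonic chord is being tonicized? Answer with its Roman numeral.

The chord is a dominant seventh chord on F#.
A dominant resolves down a perfect fifth: F# → B. In A major, B is scale degree 2, i.e. ii.

ii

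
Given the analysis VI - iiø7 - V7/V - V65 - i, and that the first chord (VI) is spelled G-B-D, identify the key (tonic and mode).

B minor

VI is given as G-B-D — a major triad with root G.
Counting down 5 scale steps from G places the tonic on B; a major triad on degree 6 is diatonic only in minor.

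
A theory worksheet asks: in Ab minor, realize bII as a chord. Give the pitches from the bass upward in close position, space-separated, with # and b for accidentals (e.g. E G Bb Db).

Scale degree 2 in Ab minor is Bb; lowering it a half step gives Bbb. bII is the Neapolitan chord — a major triad on the lowered second degree.
So the chord is Bbb-Db-Fb, a major triad.

Bbb Db Fb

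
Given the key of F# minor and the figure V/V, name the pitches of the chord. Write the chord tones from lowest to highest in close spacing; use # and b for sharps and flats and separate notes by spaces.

V/V is a secondary dominant — the dominant triad of V. V in F# minor is C#, so the applied chord's root is G#, a perfect fifth above.
Building a major triad on G# gives G#-B#-D#.

G# B# D#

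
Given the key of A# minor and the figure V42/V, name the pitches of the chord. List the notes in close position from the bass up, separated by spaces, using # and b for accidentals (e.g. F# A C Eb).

A# B# D## F##

V42/V is a secondary dominant — the dominant seventh of V. V in A# minor is E#, so the applied chord's root is B#, a perfect fifth above.
Building a dominant seventh chord on B# gives B#-D##-F##-A#.
The figured bass 42 indicates third inversion, placing the seventh (A#) in the bass: A#-B#-D##-F##.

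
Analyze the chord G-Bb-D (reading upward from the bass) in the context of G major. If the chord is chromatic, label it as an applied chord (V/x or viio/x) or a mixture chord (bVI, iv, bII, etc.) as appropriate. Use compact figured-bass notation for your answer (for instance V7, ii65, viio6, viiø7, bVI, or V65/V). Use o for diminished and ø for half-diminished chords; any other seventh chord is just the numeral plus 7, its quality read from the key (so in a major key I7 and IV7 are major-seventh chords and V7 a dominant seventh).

Stacked in thirds the chord is G-Bb-D: a minor triad on G.
G is the first degree of G major. This is the minor tonic, borrowed from the parallel minor.

i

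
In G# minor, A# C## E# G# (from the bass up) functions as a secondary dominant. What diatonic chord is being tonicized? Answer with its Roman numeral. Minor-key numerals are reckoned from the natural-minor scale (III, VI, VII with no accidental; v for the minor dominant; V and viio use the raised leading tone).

V

The chord is a dominant seventh chord on A#.
A dominant resolves down a perfect fifth: A# → D#. In G# minor, D# is scale degree 5, i.e. V.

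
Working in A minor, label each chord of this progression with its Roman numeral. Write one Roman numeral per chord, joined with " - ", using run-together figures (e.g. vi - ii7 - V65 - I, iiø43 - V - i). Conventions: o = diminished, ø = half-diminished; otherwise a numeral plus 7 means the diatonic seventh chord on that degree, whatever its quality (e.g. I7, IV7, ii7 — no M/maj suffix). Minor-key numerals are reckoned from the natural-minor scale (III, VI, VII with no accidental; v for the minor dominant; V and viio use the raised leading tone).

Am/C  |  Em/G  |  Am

i6 - v6 - i

Am/C: minor triad on A = scale degree 1 → i6.
Em/G: root E is the dominant; minor triad there is v6.
Am has root A, degree 1 in A minor, so i.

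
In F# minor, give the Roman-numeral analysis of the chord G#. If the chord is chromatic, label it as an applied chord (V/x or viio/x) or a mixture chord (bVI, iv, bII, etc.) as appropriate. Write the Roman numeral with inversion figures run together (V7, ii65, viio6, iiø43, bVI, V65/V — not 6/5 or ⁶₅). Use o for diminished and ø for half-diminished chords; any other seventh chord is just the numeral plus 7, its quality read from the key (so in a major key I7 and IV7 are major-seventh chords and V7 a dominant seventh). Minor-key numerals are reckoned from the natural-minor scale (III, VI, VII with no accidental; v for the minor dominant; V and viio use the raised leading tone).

V/V

Stacked in thirds the chord is G#-B#-D#: a major triad on G#.
G# is not a diatonic chord root with this quality in F# minor, but it lies a perfect fifth above C# (V), so the chord functions as an applied dominant of V.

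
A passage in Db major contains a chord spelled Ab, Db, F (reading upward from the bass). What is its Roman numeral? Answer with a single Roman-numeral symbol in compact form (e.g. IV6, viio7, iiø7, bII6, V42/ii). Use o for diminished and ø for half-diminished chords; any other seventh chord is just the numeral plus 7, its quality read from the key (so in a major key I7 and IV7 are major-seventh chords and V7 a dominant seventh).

Stacked in thirds the chord is Db-F-Ab: a major triad on Db.
In Db major, Db is the tonic; the diatonic major triad there is I.
With Ab in the bass the chord is in second inversion, so the figured bass is 64.

I64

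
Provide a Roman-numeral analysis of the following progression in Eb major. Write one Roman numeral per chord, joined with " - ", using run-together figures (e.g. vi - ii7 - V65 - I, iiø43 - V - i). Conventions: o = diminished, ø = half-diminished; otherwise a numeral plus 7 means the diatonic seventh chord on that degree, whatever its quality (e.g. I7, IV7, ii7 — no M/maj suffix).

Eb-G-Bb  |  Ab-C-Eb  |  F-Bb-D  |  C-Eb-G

Eb-G-Bb: major triad on Eb = scale degree 1 → I.
Ab-C-Eb: major triad on Ab = scale degree 4 → IV.
F-Bb-D has root Bb, degree 5 in Eb major, so V64.
C-Eb-G: root C is the submediant; minor triad there is vi.

I - IV - V64 - vi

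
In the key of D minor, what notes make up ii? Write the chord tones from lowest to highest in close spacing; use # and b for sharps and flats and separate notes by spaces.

E G B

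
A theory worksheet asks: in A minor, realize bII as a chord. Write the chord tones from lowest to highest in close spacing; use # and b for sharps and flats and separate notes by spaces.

Scale degree 2 in A minor is B; lowering it a half step gives Bb. bII is the Neapolitan chord — a major triad on the lowered second degree.
So the chord is Bb-D-F, a major triad.

Bb D F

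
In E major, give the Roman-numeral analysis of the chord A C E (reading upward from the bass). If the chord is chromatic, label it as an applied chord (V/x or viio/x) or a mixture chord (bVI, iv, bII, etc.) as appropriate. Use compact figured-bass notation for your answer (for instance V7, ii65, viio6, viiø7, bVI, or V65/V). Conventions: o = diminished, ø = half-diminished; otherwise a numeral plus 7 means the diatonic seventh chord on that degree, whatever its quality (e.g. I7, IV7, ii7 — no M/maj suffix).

iv

The pitches A-C-E form a minor triad rooted on A.
A is the fourth degree of E major. This is the minor subdominant, borrowed from the parallel minor.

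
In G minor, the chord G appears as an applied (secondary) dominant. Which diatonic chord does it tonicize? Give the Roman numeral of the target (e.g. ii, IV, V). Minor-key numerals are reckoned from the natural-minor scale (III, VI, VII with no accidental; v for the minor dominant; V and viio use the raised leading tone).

iv

The chord is a major triad on G.
A dominant resolves down a perfect fifth: G → C. In G minor, C is scale degree 4, i.e. iv.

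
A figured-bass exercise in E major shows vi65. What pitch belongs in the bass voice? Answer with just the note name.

E

vi in E major has root C#; the chord is C#-E-G#-B.
The figure 65 means first inversion — the third is in the bass.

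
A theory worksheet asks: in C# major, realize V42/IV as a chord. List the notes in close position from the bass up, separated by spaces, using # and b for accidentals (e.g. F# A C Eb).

B C# E# G#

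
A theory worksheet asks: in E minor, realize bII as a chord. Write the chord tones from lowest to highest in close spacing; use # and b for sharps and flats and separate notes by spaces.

bII is the Neapolitan chord — a major triad on the lowered second degree. In E minor that root is F.
So the chord is F-A-C.

F A C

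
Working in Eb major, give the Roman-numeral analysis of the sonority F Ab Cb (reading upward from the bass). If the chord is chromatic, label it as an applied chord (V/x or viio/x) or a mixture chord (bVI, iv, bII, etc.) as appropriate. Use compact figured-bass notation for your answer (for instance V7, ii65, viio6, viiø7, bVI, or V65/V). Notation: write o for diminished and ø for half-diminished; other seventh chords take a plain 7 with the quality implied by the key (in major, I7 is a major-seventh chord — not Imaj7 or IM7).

The pitches F-Ab-Cb form a diminished triad rooted on F.
F is the second degree of Eb major. This is the diminished supertonic triad, borrowed from the parallel minor.

iio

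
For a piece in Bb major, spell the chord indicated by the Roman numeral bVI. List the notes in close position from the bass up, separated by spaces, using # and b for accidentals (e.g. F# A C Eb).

Gb Bb Db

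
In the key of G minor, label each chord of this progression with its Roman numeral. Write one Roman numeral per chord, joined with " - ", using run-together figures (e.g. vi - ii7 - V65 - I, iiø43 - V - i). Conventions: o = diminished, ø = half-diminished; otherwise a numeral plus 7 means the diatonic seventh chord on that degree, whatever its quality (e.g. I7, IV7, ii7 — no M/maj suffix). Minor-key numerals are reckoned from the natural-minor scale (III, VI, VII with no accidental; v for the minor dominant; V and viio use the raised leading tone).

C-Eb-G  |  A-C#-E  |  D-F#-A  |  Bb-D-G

iv - V/V - V - i6

C-Eb-G: root C is the subdominant; minor triad there is iv.
A-C#-E is the secondary dominant of V (major triad on A): V/V.
D-F#-A has root D, degree 5 in G minor, so V.
Bb-D-G has root G, degree 1 in G minor, so i6.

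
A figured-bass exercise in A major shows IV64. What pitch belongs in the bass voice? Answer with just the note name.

IV in A major has root D; the chord is D-F#-A.
The figure 64 means second inversion — the fifth is in the bass.

A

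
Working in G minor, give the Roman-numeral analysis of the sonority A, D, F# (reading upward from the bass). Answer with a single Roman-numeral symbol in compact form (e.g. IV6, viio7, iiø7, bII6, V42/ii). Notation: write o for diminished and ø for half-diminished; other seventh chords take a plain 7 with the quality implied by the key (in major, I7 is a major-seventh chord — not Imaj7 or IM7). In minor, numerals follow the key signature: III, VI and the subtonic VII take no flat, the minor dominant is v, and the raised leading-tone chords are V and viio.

The pitches D-F#-A form a major triad rooted on D.
In G minor, D is the dominant; the diatonic major triad there is V.
With A in the bass the chord is in second inversion, so the figured bass is 64.

V64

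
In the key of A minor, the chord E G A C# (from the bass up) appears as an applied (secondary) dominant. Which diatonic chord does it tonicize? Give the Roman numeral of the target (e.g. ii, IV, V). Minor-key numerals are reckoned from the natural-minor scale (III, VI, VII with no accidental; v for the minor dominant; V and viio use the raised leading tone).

iv

The chord is a dominant seventh chord on A.
A dominant resolves down a perfect fifth: A → D. In A minor, D is scale degree 4, i.e. iv.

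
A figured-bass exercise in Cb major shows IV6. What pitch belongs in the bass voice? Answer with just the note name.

Ab

IV in Cb major has root Fb; the chord is Fb-Ab-Cb.
The figure 6 means first inversion — the third is in the bass.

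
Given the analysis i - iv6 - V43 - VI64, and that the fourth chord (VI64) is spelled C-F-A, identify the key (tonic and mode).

VI64 is given as C-F-A — a major triad with root F.
Counting down 5 scale steps from F places the tonic on A; a major triad on degree 6 is diatonic only in minor.

A minor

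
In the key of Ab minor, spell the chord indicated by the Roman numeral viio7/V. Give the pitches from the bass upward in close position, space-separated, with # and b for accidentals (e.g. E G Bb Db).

The slash marks an applied leading-tone chord: viio of V. In Ab minor, V is Eb, so the leading tone to it is D, a half step below.
Building a fully diminished seventh chord on D gives D-F-Ab-Cb.

D F Ab Cb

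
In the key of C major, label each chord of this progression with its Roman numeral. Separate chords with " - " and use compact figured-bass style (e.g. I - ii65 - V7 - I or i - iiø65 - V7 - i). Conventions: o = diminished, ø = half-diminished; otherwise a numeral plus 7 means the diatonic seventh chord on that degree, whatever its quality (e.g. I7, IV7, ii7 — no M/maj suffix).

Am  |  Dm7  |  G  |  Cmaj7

vi - ii7 - V - I7

Am: minor triad on A = scale degree 6 → vi.
Dm7: minor seventh chord on D = scale degree 2 → ii7.
G has root G, degree 5 in C major, so V.
Cmaj7: major seventh chord on C = scale degree 1 → I7.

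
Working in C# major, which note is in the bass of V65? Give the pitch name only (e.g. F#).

B#

V in C# major has root G#; the chord is G#-B#-D#-F#.
The figure 65 means first inversion — the third is in the bass.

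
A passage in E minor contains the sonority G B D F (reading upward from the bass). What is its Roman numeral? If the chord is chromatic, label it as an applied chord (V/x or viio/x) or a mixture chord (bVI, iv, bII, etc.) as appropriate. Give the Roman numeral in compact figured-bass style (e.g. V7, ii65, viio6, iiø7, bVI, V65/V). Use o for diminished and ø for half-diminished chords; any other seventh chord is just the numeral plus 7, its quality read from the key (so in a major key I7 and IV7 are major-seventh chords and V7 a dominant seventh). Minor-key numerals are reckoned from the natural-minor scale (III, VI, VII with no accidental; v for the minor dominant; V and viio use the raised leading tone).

The pitches G-B-D-F form a dominant seventh chord rooted on G.
G is not a diatonic chord root with this quality in E minor, but it lies a perfect fifth above C (VI), so the chord functions as an applied dominant of VI.

V7/VI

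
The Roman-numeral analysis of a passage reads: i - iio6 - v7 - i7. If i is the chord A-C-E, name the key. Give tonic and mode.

A minor

The anchor chord is a minor triad on A, labeled i.
If A is scale degree 1 and the mode makes that degree carry a minor triad, the tonic is A and the mode is minor.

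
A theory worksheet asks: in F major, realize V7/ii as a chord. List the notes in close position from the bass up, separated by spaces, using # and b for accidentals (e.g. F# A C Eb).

D F# A C

V7/ii is a secondary dominant — the dominant seventh of ii. ii in F major is G, so the applied chord's root is D, a perfect fifth above.
Building a dominant seventh chord on D gives D-F#-A-C.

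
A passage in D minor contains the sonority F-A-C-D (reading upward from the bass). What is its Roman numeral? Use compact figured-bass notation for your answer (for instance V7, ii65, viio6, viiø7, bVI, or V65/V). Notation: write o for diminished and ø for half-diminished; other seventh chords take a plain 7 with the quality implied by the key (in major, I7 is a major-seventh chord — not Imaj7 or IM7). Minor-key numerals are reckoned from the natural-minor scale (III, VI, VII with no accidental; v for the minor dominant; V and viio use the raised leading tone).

The pitches D-F-A-C form a minor seventh chord rooted on D.
D is scale degree 1 in D minor, and a minor seventh chord on that degree is written i7.
With F in the bass the chord is in first inversion, so the figured bass is 65.

i65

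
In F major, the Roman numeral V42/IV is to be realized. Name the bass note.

The applied chord V42/IV is rooted on F: F-A-C-Eb.
The figure 42 means third inversion — the seventh is in the bass.

Eb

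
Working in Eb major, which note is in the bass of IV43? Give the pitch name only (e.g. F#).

Eb

IV in Eb major has root Ab; the chord is Ab-C-Eb-G.
The figure 43 means second inversion — the fifth is in the bass.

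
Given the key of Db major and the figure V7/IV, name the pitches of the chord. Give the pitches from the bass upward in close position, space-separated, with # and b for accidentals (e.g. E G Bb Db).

Db F Ab Cb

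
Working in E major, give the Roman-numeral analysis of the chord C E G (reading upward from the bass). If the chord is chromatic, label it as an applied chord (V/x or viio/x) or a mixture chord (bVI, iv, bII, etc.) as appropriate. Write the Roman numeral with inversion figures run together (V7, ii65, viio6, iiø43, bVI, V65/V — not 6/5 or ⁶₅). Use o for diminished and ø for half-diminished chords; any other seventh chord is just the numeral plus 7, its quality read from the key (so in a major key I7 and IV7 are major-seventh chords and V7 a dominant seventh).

bVI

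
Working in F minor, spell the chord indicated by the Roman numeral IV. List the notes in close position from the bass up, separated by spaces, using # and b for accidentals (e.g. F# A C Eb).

Bb D F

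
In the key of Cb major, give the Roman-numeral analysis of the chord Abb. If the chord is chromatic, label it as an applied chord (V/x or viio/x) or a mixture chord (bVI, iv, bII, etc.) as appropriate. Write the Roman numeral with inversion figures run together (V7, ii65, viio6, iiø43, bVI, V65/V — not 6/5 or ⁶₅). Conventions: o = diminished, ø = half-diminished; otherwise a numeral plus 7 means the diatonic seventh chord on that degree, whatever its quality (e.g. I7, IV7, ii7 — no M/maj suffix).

bVI

The pitches Abb-Cb-Ebb form a major triad rooted on Abb.
Abb is the lowered sixth degree of Cb major (diatonic 6 would be Ab). This is a major triad on the lowered sixth degree, borrowed from the parallel minor.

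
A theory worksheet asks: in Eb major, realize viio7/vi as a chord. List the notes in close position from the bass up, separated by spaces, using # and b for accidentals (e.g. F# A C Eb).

The slash marks an applied leading-tone chord: viio of vi. In Eb major, vi is C, so the leading tone to it is B, a half step below.
Building a fully diminished seventh chord on B gives B-D-F-Ab.

B D F Ab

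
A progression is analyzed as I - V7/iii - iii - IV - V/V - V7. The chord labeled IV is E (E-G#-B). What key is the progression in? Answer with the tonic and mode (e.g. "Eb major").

The chord E is a major triad rooted on E; its label is IV.
If E is scale degree 4 and the mode makes that degree carry a major triad, the tonic is B and the mode is major.

B major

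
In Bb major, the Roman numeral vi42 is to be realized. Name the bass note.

vi in Bb major has root G; the chord is G-Bb-D-F.
The figure 42 means third inversion — the seventh is in the bass.

F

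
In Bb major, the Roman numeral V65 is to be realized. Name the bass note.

V in Bb major has root F; the chord is F-A-C-Eb.
The figure 65 means first inversion — the third is in the bass.

A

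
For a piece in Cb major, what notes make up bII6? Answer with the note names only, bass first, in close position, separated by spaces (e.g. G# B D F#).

Scale degree 2 in Cb major is Db; lowering it a half step gives Dbb. bII6 is the Neapolitan sixth — a major triad on the lowered second degree, here in its customary first inversion.
So the chord is Dbb-Fb-Abb.
The figured bass 6 indicates first inversion, placing the third (Fb) in the bass: Fb-Abb-Dbb.

Fb Abb Dbb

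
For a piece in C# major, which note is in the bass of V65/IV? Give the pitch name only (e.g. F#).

The applied chord V65/IV is rooted on C#: C#-E#-G#-B.
The figure 65 means first inversion — the third is in the bass.

E#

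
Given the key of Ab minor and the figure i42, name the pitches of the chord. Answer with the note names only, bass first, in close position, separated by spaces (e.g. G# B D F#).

Gb Ab Cb Eb

In Ab minor, the first degree is Ab, and the diatonic chord built there is a minor seventh chord.
Stacking thirds from Ab gives Ab-Cb-Eb-Gb.
The figured bass 42 indicates third inversion, placing the seventh (Gb) in the bass: Gb-Ab-Cb-Eb.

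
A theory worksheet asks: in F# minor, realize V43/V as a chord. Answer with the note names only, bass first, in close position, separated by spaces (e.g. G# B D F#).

D# F# G# B#

The slash means an applied dominant: we want the dominant of V. In F# minor, V is C# major, and its dominant is built on G#.
Building a dominant seventh chord on G# gives G#-B#-D#-F#.
With the 43 figure the chord is in second inversion; from the bass D# upward in close position it reads D#-F#-G#-B#.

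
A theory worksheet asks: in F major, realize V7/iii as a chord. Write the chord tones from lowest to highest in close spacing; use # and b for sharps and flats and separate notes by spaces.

E G# B D

V7/iii is a secondary dominant — the dominant seventh of iii. iii in F major is A, so the applied chord's root is E, a perfect fifth above.
Building a dominant seventh chord on E gives E-G#-B-D.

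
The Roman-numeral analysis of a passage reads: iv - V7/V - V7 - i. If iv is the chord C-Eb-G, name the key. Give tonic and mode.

G minor

iv is given as C-Eb-G — a minor triad with root C.
Counting down 3 scale steps from C places the tonic on G; a minor triad on degree 4 is diatonic only in minor.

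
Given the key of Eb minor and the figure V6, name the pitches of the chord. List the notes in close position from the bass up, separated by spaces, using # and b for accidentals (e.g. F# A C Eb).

D F Bb

In Eb minor, the fifth degree is Bb. The dominant is major (leading tone raised), so V is a major triad.
That chord is spelled Bb-D-F.
With the 6 figure the chord is in first inversion; from the bass D upward in close position it reads D-F-Bb.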